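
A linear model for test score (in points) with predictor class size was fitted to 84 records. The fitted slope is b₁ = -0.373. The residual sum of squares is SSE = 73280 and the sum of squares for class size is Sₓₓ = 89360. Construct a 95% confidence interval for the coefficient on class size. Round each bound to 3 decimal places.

(-0.572, -0.174)

MSE = SSE/(n − 2) = 73280/82 = 893.659.
SE(b₁) = √(MSE/Sₓₓ) = √(893.659/89360) = 0.100003.
df = n − 2 = 82.
t* = t_{0.025, 82} = 1.989319.
Margin = t* × SE = 1.989319 × 0.100003 = 0.19894.
CI: -0.373 ± 0.19894 → (-0.572, -0.174).
With 95% confidence, each one-unit increase in class size is associated with a change of between -0.572 and -0.174 points in test score.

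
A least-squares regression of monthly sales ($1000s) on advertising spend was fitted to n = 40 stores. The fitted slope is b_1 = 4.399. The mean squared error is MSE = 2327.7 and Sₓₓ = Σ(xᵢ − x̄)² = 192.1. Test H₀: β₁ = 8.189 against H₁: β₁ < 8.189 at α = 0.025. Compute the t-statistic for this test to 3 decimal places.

SE(b_1) = √(MSE/Sₓₓ) = √(2327.7/192.1) = 3.48097.
t = (4.399 − 8.189) / 3.48097 = -1.089.
df = n − 2 = 38.
One-sided p ≈ 0.1416, which is ≥ 0.025, so fail to reject H₀.
The data do not give significant evidence that the true slope on advertising spend is below 8.189 $1000s per unit.

t = -1.089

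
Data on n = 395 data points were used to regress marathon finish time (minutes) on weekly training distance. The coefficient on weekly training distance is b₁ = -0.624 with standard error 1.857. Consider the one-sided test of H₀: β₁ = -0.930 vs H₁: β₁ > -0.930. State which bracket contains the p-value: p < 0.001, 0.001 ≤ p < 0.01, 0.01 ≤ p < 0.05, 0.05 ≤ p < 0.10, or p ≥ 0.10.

t = (-0.624 − (-0.930)) / 1.857 = 0.165.
df = n − 2 = 395 − 2 = 393.
One-sided p = P(T_{393} > t) ≈ 0.4346.
So p ≥ 0.10.

p ≥ 0.10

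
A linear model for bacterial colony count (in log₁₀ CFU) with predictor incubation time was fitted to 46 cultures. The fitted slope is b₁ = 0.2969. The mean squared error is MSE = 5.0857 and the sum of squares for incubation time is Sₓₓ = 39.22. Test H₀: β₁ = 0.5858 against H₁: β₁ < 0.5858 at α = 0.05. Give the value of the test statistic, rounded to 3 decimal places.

t = -0.802

SE(b₁) = √(MSE/Sₓₓ) = √(5.0857/39.22) = 0.360099.
t = (0.2969 − 0.5858) / 0.360099 = -0.802.
df = n − 2 = 44.
One-sided p ≈ 0.2134, which is ≥ 0.05, so fail to reject H₀.
The data do not give significant evidence that the true slope on incubation time is below 0.5858 log₁₀ CFU per unit.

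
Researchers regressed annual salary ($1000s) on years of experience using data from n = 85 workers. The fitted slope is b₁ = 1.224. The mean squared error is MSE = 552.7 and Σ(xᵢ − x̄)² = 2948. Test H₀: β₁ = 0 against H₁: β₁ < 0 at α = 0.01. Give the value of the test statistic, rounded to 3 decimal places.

SE(b₁) = √(MSE/Sₓₓ) = √(552.7/2948) = 0.432993.
t = 1.224 / 0.432993 = 2.827.
df = n − 2 = 83.
One-sided p ≈ 0.9971, which is ≥ 0.01, so fail to reject H₀.
The data do not give significant evidence that the true slope on years of experience is negative.

t = 2.827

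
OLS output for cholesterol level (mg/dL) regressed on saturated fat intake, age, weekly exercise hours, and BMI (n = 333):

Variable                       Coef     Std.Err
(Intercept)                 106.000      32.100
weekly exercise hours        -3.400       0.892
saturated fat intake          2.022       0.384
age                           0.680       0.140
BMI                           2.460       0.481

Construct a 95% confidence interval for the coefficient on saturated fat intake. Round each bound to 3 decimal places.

(1.267, 2.777)

Read off: b = 2.022, SE = 0.384 for saturated fat intake.
df = n − k − 1 = 333 − 4 − 1 = 328.
t* = t_{0.025, 328} = 1.967223.
Margin = t* × SE = 1.967223 × 0.384 = 0.75541.
CI: 2.022 ± 0.75541 → (1.267, 2.777).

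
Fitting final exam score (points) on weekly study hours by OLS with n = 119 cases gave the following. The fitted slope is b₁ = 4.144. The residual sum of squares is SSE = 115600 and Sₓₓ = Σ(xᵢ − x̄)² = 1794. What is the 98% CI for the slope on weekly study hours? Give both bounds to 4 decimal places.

(2.3936, 5.8944)

MSE = SSE/(n − 2) = 115600/117 = 988.034.
SE(b₁) = √(MSE/Sₓₓ) = √(988.034/1794) = 0.742121.
df = n − 2 = 117.
t* = t_{0.01, 117} = 2.358642.
Margin = t* × SE = 2.358642 × 0.742121 = 1.750398.
CI: 4.144 ± 1.750398 → (2.3936, 5.8944).
With 98% confidence, each one-unit increase in weekly study hours is associated with a change of between 2.3936 and 5.8944 points in final exam score.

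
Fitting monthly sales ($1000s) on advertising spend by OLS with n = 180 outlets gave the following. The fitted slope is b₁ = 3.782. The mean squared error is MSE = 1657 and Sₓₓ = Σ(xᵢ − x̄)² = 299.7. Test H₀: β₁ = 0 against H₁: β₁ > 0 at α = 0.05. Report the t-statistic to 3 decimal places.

SE(b₁) = √(MSE/Sₓₓ) = √(1657/299.7) = 2.35135.
t = 3.782 / 2.35135 = 1.608.
df = n − 2 = 178.
One-sided p ≈ 0.0548, which is ≥ 0.05, so fail to reject H₀.
The data do not give significant evidence that the true slope on advertising spend is positive.

t = 1.608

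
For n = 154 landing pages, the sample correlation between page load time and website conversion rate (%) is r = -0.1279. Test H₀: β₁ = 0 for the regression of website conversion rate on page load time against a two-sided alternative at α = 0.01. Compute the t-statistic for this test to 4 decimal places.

t = -1.5899

t = r·√(n − 2)/√(1 − r²) = -0.1279·√152/√0.983642 = -1.5899.
df = n − 2 = 152.
Two-sided p ≈ 0.1139, which is ≥ 0.01, so fail to reject H₀.
The data do not give significant evidence of a linear association between page load time and website conversion rate.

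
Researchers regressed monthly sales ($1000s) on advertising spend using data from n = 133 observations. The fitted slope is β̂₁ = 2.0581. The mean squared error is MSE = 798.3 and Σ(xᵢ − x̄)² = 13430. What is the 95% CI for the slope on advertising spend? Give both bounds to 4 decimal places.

SE(β̂₁) = √(MSE/Sₓₓ) = √(798.3/13430) = 0.243806.
df = n − 2 = 131.
t* = t_{0.025, 131} = 1.978239.
Margin = t* × SE = 1.978239 × 0.243806 = 0.482307.
CI: 2.0581 ± 0.482307 → (1.5758, 2.5404).
With 95% confidence, each one-unit increase in advertising spend is associated with a change of between 1.5758 and 2.5404 $1000s in monthly sales.

(1.5758, 2.5404)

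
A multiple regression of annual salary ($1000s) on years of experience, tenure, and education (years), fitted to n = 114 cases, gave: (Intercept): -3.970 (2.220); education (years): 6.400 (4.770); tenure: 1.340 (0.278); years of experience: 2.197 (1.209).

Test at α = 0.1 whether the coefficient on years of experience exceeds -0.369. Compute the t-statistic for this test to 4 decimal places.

Read off: b = 2.197, SE = 1.209 for years of experience.
H₀: β₁ = -0.369 vs H₁: β₁ > -0.369.
t = (2.197 − (-0.369)) / 1.209 = 2.1224.
df = n − k − 1 = 114 − 3 − 1 = 110.
One-sided p ≈ 0.0180, which is < 0.1, so reject H₀.
There is evidence that the true slope on years of experience exceeds -0.369 $1000s per unit, holding the other predictors fixed.

t = 2.1224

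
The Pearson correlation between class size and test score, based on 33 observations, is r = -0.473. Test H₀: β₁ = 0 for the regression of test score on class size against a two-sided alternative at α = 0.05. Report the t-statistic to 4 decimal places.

t = r·√(n − 2)/√(1 − r²) = -0.473·√31/√0.776271 = -2.9891.
df = n − 2 = 31.
Two-sided p ≈ 0.0054, which is < 0.05, so reject H₀.
There is evidence of a linear association between class size and test score.

t = -2.9891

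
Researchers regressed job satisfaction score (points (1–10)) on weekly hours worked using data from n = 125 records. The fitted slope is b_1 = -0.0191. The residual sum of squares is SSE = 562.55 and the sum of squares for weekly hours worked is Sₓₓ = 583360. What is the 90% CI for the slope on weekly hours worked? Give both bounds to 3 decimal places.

(-0.024, -0.014)

MSE = SSE/(n − 2) = 562.55/123 = 4.57358.
SE(b_1) = √(MSE/Sₓₓ) = √(4.57358/583360) = 0.00280001.
df = n − 2 = 123.
t* = t_{0.05, 123} = 1.657336.
Margin = t* × SE = 1.657336 × 0.00280001 = 0.00464.
CI: -0.0191 ± 0.00464 → (-0.024, -0.014).
With 90% confidence, each one-unit increase in weekly hours worked is associated with a change of between -0.024 and -0.014 points (1–10) in job satisfaction score.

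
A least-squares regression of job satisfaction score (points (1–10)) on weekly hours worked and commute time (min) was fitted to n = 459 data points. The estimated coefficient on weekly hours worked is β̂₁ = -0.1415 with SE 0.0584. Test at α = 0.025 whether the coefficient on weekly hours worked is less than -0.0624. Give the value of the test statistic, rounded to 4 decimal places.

H₀: β₁ = -0.0624 vs H₁: β₁ < -0.0624.
t = (β̂₁ − β₁⁰)/SE = (-0.1415 − (-0.0624)) / 0.0584 = -1.3545.
df = n − k − 1 = 459 − 2 − 1 = 456.
One-sided p ≈ 0.0881, which is ≥ 0.025, so fail to reject H₀.
The data do not give significant evidence that the true slope on weekly hours worked is below -0.0624 points (1–10) per unit, holding the other predictors fixed.

t = -1.3545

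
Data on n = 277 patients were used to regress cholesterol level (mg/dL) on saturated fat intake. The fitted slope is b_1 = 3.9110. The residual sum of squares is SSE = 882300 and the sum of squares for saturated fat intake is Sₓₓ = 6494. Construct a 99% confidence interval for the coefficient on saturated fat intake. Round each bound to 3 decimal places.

MSE = SSE/(n − 2) = 882300/275 = 3208.36.
SE(b_1) = √(MSE/Sₓₓ) = √(3208.36/6494) = 0.702887.
df = n − 2 = 275.
t* = t_{0.005, 275} = 2.593825.
Margin = t* × SE = 2.593825 × 0.702887 = 1.82317.
CI: 3.9110 ± 1.82317 → (2.088, 5.734).
With 99% confidence, each one-unit increase in saturated fat intake is associated with a change of between 2.088 and 5.734 mg/dL in cholesterol level.

(2.088, 5.734)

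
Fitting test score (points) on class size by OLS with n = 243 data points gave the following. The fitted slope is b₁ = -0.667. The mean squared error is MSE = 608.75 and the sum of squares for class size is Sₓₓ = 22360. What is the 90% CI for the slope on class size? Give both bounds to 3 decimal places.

(-0.939, -0.395)

SE(b₁) = √(MSE/Sₓₓ) = √(608.75/22360) = 0.165.
df = n − 2 = 241.
t* = t_{0.05, 241} = 1.651201.
Margin = t* × SE = 1.651201 × 0.165 = 0.27245.
CI: -0.667 ± 0.27245 → (-0.939, -0.395).
With 90% confidence, each one-unit increase in class size is associated with a change of between -0.939 and -0.395 points in test score.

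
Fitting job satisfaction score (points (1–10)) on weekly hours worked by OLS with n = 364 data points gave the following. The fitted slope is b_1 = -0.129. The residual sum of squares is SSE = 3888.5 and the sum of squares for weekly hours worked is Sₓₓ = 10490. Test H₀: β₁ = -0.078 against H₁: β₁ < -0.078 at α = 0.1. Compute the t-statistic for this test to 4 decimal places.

MSE = SSE/(n − 2) = 3888.5/362 = 10.7417.
SE(b_1) = √(MSE/Sₓₓ) = √(10.7417/10490) = 0.0319999.
t = (-0.129 − (-0.078)) / 0.0319999 = -1.5938.
df = n − 2 = 362.
One-sided p ≈ 0.0559, which is < 0.1, so reject H₀.
There is evidence that the true slope on weekly hours worked is below -0.078 points (1–10) per unit.

t = -1.5938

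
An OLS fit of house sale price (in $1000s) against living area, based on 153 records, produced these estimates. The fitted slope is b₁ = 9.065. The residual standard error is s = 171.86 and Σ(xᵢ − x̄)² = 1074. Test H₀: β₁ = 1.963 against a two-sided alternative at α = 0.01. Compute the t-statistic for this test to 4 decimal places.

t = 1.3543

SE(b₁) = s/√Sₓₓ = 171.86/√1074 = 5.24412.
t = (9.065 − 1.963) / 5.24412 = 1.3543.
df = n − 2 = 151.
Two-sided p ≈ 0.1777, which is ≥ 0.01, so fail to reject H₀.
The data are consistent with a true slope of 1.963 $1000s per unit of living area.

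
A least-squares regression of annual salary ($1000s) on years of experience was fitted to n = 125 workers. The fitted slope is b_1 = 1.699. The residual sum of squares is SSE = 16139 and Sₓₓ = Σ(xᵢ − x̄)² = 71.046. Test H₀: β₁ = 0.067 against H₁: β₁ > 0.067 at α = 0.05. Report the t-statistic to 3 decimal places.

t = 1.201

MSE = SSE/(n − 2) = 16139/123 = 131.211.
SE(b_1) = √(MSE/Sₓₓ) = √(131.211/71.046) = 1.35899.
t = (1.699 − 0.067) / 1.35899 = 1.201.
df = n − 2 = 123.
One-sided p ≈ 0.1161, which is ≥ 0.05, so fail to reject H₀.
The data do not give significant evidence that the true slope on years of experience exceeds 0.067 $1000s per unit.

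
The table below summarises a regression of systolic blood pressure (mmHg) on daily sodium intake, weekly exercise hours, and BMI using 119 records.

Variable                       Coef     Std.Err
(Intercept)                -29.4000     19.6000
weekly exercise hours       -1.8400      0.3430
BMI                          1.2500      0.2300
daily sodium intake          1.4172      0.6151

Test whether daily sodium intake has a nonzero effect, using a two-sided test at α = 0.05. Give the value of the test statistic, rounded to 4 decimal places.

t = 2.3040

Read off: b = 1.4172, SE = 0.6151 for daily sodium intake.
H₀: β₁ = 0 vs H₁: β₁ ≠ 0.
t = 1.4172 / 0.6151 = 2.3040.
df = n − k − 1 = 119 − 3 − 1 = 115.
Two-sided p ≈ 0.0230, which is < 0.05, so reject H₀.
There is evidence that daily sodium intake is associated with systolic blood pressure, holding the other predictors fixed.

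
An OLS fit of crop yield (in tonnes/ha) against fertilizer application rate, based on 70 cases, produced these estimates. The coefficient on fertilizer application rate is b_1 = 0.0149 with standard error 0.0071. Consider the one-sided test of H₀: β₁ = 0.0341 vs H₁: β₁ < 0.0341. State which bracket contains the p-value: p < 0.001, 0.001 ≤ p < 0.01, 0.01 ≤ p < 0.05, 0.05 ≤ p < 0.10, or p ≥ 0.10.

t = (0.0149 − 0.0341) / 0.0071 = -2.704.
df = n − 2 = 70 − 2 = 68.
One-sided p = P(T_{68} < t) ≈ 0.0043.
So 0.001 ≤ p < 0.01.

0.001 ≤ p < 0.01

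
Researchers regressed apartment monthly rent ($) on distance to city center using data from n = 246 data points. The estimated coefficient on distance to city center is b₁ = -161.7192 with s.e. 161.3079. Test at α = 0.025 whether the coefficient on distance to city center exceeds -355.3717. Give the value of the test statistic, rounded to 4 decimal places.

t = 1.2005

H₀: β₁ = -355.3717 vs H₁: β₁ > -355.3717.
t = (b₁ − β₁⁰)/SE = (-161.7192 − (-355.3717)) / 161.3079 = 1.2005.
df = n − 2 = 246 − 2 = 244.
One-sided p ≈ 0.1156, which is ≥ 0.025, so fail to reject H₀.
The data do not give significant evidence that the true slope on distance to city center exceeds -355.3717 $ per unit.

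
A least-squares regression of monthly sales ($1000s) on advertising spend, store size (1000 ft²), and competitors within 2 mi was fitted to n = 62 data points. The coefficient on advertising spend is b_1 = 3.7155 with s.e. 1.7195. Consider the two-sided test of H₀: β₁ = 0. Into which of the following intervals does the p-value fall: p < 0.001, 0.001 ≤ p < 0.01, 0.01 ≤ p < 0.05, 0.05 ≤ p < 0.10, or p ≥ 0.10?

t = 3.7155 / 1.7195 = 2.161.
df = n − k − 1 = 62 − 3 − 1 = 58.
Two-sided p = 2·P(T_{58} > |t|) ≈ 0.0349.
So 0.01 ≤ p < 0.05.

0.01 ≤ p < 0.05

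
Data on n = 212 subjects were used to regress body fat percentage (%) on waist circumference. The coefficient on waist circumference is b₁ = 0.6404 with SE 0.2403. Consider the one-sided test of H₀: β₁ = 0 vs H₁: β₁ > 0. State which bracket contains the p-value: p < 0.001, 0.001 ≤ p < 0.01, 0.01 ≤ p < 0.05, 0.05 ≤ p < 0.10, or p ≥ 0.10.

0.001 ≤ p < 0.01

t = 0.6404 / 0.2403 = 2.665.
df = n − 2 = 212 − 2 = 210.
One-sided p = P(T_{210} > t) ≈ 0.0041.
So 0.001 ≤ p < 0.01.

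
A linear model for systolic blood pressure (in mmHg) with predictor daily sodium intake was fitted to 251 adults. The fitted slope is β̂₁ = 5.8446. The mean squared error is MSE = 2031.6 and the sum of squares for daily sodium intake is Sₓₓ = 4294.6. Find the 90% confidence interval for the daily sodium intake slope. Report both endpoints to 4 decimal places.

SE(β̂₁) = √(MSE/Sₓₓ) = √(2031.6/4294.6) = 0.687793.
df = n − 2 = 249.
t* = t_{0.05, 249} = 1.650996.
Margin = t* × SE = 1.650996 × 0.687793 = 1.135544.
CI: 5.8446 ± 1.135544 → (4.7091, 6.9801).
With 90% confidence, each one-unit increase in daily sodium intake is associated with a change of between 4.7091 and 6.9801 mmHg in systolic blood pressure.

(4.7091, 6.9801)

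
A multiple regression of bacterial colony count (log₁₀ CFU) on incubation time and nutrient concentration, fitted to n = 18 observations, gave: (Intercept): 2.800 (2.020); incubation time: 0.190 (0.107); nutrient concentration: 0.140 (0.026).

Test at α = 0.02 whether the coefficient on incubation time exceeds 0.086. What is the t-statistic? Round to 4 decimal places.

Read off: b = 0.190, SE = 0.107 for incubation time.
H₀: β₁ = 0.086 vs H₁: β₁ > 0.086.
t = (0.190 − 0.086) / 0.107 = 0.9720.
df = n − k − 1 = 18 − 2 − 1 = 15.
One-sided p ≈ 0.1732, which is ≥ 0.02, so fail to reject H₀.
The data do not give significant evidence that the true slope on incubation time exceeds 0.086 log₁₀ CFU per unit, holding the other predictors fixed.

t = 0.9720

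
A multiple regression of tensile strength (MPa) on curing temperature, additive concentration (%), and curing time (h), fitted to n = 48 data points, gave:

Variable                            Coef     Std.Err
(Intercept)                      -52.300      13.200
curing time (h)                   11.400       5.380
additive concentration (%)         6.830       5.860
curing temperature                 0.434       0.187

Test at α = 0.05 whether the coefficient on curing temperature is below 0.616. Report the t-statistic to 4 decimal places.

Read off: b = 0.434, SE = 0.187 for curing temperature.
H₀: β₁ = 0.616 vs H₁: β₁ < 0.616.
t = (0.434 − 0.616) / 0.187 = -0.9733.
df = n − k − 1 = 48 − 3 − 1 = 44.
One-sided p ≈ 0.1679, which is ≥ 0.05, so fail to reject H₀.
The data do not give significant evidence that the true slope on curing temperature is below 0.616 MPa per unit, holding the other predictors fixed.

t = -0.9733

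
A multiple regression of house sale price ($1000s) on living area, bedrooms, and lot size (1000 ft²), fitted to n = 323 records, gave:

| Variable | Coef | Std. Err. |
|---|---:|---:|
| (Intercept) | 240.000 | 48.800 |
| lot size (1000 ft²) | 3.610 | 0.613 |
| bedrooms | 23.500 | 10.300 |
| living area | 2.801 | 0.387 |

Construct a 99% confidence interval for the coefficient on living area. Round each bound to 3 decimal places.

(1.798, 3.804)

Read off: b = 2.801, SE = 0.387 for living area.
df = n − k − 1 = 323 − 3 − 1 = 319.
t* = t_{0.005, 319} = 2.591329.
Margin = t* × SE = 2.591329 × 0.387 = 1.00284.
CI: 2.801 ± 1.00284 → (1.798, 3.804).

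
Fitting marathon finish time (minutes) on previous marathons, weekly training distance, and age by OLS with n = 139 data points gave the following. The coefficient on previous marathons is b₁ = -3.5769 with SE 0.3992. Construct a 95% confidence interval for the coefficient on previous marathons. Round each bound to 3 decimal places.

df = n − k − 1 = 139 − 3 − 1 = 135.
t* = t_{0.025, 135} = 1.977692.
Margin = t* × SE = 1.977692 × 0.3992 = 0.78949.
CI: -3.5769 ± 0.78949 → (-4.366, -2.787).
With 95% confidence, each one-unit increase in previous marathons is associated with a change of between -4.366 and -2.787 minutes in marathon finish time, holding the other predictors fixed.

(-4.366, -2.787)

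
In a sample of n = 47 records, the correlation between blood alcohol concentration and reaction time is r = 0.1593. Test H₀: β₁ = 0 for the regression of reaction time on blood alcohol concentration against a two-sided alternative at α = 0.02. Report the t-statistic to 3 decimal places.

t = 1.082

t = r·√(n − 2)/√(1 − r²) = 0.1593·√45/√0.974624 = 1.082.
df = n − 2 = 45.
Two-sided p ≈ 0.2848, which is ≥ 0.02, so fail to reject H₀.
The data do not give significant evidence of a linear association between blood alcohol concentration and reaction time.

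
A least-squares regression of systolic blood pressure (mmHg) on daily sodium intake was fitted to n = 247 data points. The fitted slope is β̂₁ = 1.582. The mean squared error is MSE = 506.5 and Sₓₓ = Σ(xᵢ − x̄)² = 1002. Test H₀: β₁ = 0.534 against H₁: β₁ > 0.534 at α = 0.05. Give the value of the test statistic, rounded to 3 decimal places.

t = 1.474

SE(β̂₁) = √(MSE/Sₓₓ) = √(506.5/1002) = 0.710978.
t = (1.582 − 0.534) / 0.710978 = 1.474.
df = n − 2 = 245.
One-sided p ≈ 0.0709, which is ≥ 0.05, so fail to reject H₀.
The data do not give significant evidence that the true slope on daily sodium intake exceeds 0.534 mmHg per unit.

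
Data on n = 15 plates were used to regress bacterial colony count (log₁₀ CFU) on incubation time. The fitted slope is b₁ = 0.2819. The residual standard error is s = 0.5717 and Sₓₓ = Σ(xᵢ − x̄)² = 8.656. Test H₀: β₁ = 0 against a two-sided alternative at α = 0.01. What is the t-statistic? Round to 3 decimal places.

t = 1.451

SE(b₁) = s/√Sₓₓ = 0.5717/√8.656 = 0.194316.
t = 0.2819 / 0.194316 = 1.451.
df = n − 2 = 13.
Two-sided p ≈ 0.1706, which is ≥ 0.01, so fail to reject H₀.
The data do not give significant evidence of an association between incubation time and bacterial colony count.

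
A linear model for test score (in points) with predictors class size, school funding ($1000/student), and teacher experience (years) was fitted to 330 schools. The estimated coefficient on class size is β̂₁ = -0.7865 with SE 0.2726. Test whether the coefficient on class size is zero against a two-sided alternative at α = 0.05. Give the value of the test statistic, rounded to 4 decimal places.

t = -2.8852

H₀: β₁ = 0 vs H₁: β₁ ≠ 0.
t = (β̂₁ − β₁⁰)/SE = -0.7865 / 0.2726 = -2.8852.
df = n − k − 1 = 330 − 3 − 1 = 326.
Two-sided p ≈ 0.0042, which is < 0.05, so reject H₀.
There is evidence that class size is associated with test score, holding the other predictors fixed.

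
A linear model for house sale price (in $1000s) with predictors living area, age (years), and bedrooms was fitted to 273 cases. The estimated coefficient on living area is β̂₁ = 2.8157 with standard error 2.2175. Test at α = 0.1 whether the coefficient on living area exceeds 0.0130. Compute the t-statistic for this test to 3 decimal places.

H₀: β₁ = 0.0130 vs H₁: β₁ > 0.0130.
t = (β̂₁ − β₁⁰)/SE = (2.8157 − 0.0130) / 2.2175 = 1.264.
df = n − k − 1 = 273 − 3 − 1 = 269.
One-sided p ≈ 0.1037, which is ≥ 0.1, so fail to reject H₀.
The data do not give significant evidence that the true slope on living area exceeds 0.0130 $1000s per unit, holding the other predictors fixed.

t = 1.264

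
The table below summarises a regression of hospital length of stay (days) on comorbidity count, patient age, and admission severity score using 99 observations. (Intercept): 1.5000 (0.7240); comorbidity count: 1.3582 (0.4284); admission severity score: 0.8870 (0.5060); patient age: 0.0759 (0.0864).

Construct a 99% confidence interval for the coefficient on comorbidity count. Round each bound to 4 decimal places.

(0.2321, 2.4843)

Read off: b = 1.3582, SE = 0.4284 for comorbidity count.
df = n − k − 1 = 99 − 3 − 1 = 95.
t* = t_{0.005, 95} = 2.628576.
Margin = t* × SE = 2.628576 × 0.4284 = 1.126082.
CI: 1.3582 ± 1.126082 → (0.2321, 2.4843).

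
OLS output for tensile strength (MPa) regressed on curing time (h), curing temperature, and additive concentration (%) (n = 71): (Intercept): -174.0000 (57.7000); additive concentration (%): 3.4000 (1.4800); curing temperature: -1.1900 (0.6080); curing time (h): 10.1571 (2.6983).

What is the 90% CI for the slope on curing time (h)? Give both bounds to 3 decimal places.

(5.657, 14.658)

Read off: b = 10.1571, SE = 2.6983 for curing time (h).
df = n − k − 1 = 71 − 3 − 1 = 67.
t* = t_{0.05, 67} = 1.667916.
Margin = t* × SE = 1.667916 × 2.6983 = 4.50054.
CI: 10.1571 ± 4.50054 → (5.657, 14.658).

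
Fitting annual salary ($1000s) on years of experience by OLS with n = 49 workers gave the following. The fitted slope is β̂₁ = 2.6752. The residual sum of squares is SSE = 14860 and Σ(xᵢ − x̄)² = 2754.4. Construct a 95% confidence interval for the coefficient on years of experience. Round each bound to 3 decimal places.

(1.994, 3.357)

MSE = SSE/(n − 2) = 14860/47 = 316.17.
SE(β̂₁) = √(MSE/Sₓₓ) = √(316.17/2754.4) = 0.338803.
df = n − 2 = 47.
t* = t_{0.025, 47} = 2.011741.
Margin = t* × SE = 2.011741 × 0.338803 = 0.68158.
CI: 2.6752 ± 0.68158 → (1.994, 3.357).
With 95% confidence, each one-unit increase in years of experience is associated with a change of between 1.994 and 3.357 $1000s in annual salary.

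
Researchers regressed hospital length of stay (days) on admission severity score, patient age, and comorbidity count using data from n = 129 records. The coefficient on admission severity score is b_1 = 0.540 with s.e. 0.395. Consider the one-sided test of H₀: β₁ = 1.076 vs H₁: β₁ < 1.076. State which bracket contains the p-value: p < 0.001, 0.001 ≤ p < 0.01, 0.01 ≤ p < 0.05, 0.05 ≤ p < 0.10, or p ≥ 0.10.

t = (0.540 − 1.076) / 0.395 = -1.357.
df = n − k − 1 = 129 − 3 − 1 = 125.
One-sided p = P(T_{125} < t) ≈ 0.0886.
So 0.05 ≤ p < 0.10.

0.05 ≤ p < 0.10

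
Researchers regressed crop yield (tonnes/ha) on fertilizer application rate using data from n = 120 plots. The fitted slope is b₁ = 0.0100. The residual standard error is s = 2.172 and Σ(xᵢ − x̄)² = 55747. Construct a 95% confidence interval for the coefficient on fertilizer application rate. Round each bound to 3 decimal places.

(-0.008, 0.028)

SE(b₁) = s/√Sₓₓ = 2.172/√55747 = 0.00919918.
df = n − 2 = 118.
t* = t_{0.025, 118} = 1.980272.
Margin = t* × SE = 1.980272 × 0.00919918 = 0.01822.
CI: 0.0100 ± 0.01822 → (-0.008, 0.028).
With 95% confidence, each one-unit increase in fertilizer application rate is associated with a change of between -0.008 and 0.028 tonnes/ha in crop yield.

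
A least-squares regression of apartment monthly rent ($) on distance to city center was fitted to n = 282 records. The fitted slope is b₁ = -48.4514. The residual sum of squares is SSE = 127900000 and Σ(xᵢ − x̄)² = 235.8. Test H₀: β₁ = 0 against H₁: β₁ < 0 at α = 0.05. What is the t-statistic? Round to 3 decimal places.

MSE = SSE/(n − 2) = 127900000/280 = 456786.
SE(b₁) = √(MSE/Sₓₓ) = √(456786/235.8) = 44.0133.
t = -48.4514 / 44.0133 = -1.101.
df = n − 2 = 280.
One-sided p ≈ 0.1360, which is ≥ 0.05, so fail to reject H₀.
The data do not give significant evidence that the true slope on distance to city center is negative.

t = -1.101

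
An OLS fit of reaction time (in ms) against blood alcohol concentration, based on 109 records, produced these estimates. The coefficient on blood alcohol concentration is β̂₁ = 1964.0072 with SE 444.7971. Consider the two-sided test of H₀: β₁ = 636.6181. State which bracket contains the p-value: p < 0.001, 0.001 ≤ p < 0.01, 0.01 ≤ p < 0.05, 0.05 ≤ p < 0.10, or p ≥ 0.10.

t = (1964.0072 − 636.6181) / 444.7971 = 2.984.
df = n − 2 = 109 − 2 = 107.
Two-sided p = 2·P(T_{107} > |t|) ≈ 0.0035.
So 0.001 ≤ p < 0.01.

0.001 ≤ p < 0.01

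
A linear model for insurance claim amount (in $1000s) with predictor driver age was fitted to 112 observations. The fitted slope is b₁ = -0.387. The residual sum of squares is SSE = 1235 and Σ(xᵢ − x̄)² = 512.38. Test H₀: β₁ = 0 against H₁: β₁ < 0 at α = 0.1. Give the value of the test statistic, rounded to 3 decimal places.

MSE = SSE/(n − 2) = 1235/110 = 11.2273.
SE(b₁) = √(MSE/Sₓₓ) = √(11.2273/512.38) = 0.148027.
t = -0.387 / 0.148027 = -2.614.
df = n − 2 = 110.
One-sided p ≈ 0.0051, which is < 0.1, so reject H₀.
There is evidence that the true slope on driver age is negative.

t = -2.614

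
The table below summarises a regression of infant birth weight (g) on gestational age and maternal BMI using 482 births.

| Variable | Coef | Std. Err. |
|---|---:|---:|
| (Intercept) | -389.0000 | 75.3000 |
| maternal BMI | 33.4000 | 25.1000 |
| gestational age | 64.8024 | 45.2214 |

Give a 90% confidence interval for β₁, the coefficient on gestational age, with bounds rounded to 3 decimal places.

(-9.724, 139.329)

Read off: b = 64.8024, SE = 45.2214 for gestational age.
df = n − k − 1 = 482 − 2 − 1 = 479.
t* = t_{0.05, 479} = 1.648041.
Margin = t* × SE = 1.648041 × 45.2214 = 74.52672.
CI: 64.8024 ± 74.52672 → (-9.724, 139.329).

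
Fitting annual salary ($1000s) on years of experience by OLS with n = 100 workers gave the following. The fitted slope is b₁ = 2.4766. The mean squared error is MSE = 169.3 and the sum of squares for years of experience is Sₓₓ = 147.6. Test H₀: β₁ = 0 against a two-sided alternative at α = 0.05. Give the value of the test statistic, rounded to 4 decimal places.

SE(b₁) = √(MSE/Sₓₓ) = √(169.3/147.6) = 1.07099.
t = 2.4766 / 1.07099 = 2.3124.
df = n − 2 = 98.
Two-sided p ≈ 0.0228, which is < 0.05, so reject H₀.
There is evidence that years of experience is associated with annual salary.

t = 2.3124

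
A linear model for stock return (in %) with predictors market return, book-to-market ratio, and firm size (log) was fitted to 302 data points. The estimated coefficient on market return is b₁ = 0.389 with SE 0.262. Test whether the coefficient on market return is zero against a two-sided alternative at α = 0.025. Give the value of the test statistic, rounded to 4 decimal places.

t = 1.4847

H₀: β₁ = 0 vs H₁: β₁ ≠ 0.
t = (b₁ − β₁⁰)/SE = 0.389 / 0.262 = 1.4847.
df = n − k − 1 = 302 − 3 − 1 = 298.
Two-sided p ≈ 0.1387, which is ≥ 0.025, so fail to reject H₀.
The data do not give significant evidence of an association between market return and stock return, after adjusting for the other predictors.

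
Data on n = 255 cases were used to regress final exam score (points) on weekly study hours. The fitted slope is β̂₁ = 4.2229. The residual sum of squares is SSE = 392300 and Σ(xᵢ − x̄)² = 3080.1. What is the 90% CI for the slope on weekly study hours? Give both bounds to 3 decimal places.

(3.052, 5.394)

MSE = SSE/(n − 2) = 392300/253 = 1550.59.
SE(β̂₁) = √(MSE/Sₓₓ) = √(1550.59/3080.1) = 0.709523.
df = n − 2 = 253.
t* = t_{0.05, 253} = 1.650899.
Margin = t* × SE = 1.650899 × 0.709523 = 1.17135.
CI: 4.2229 ± 1.17135 → (3.052, 5.394).
With 90% confidence, each one-unit increase in weekly study hours is associated with a change of between 3.052 and 5.394 points in final exam score.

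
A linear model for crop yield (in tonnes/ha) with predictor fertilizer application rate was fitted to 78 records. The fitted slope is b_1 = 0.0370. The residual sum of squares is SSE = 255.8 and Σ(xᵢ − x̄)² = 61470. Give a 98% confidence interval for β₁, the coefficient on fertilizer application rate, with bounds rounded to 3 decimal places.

(0.019, 0.055)

MSE = SSE/(n − 2) = 255.8/76 = 3.36579.
SE(b_1) = √(MSE/Sₓₓ) = √(3.36579/61470) = 0.00739966.
df = n − 2 = 76.
t* = t_{0.01, 76} = 2.37642.
Margin = t* × SE = 2.37642 × 0.00739966 = 0.01758.
CI: 0.0370 ± 0.01758 → (0.019, 0.055).
With 98% confidence, each one-unit increase in fertilizer application rate is associated with a change of between 0.019 and 0.055 tonnes/ha in crop yield.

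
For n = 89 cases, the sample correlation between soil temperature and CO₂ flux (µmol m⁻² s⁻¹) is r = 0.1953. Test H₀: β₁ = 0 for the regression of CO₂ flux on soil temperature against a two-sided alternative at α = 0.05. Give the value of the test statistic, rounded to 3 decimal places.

t = 1.857

t = r·√(n − 2)/√(1 − r²) = 0.1953·√87/√0.961858 = 1.857.
df = n − 2 = 87.
Two-sided p ≈ 0.0666, which is ≥ 0.05, so fail to reject H₀.
The data do not give significant evidence of a linear association between soil temperature and CO₂ flux.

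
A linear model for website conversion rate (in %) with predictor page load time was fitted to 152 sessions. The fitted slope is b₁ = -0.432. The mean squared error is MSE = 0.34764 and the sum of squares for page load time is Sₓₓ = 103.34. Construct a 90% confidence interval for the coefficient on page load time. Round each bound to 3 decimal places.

(-0.528, -0.336)

SE(b₁) = √(MSE/Sₓₓ) = √(0.34764/103.34) = 0.0580004.
df = n − 2 = 150.
t* = t_{0.05, 150} = 1.655076.
Margin = t* × SE = 1.655076 × 0.0580004 = 0.09599.
CI: -0.432 ± 0.09599 → (-0.528, -0.336).
With 90% confidence, each one-unit increase in page load time is associated with a change of between -0.528 and -0.336 % in website conversion rate.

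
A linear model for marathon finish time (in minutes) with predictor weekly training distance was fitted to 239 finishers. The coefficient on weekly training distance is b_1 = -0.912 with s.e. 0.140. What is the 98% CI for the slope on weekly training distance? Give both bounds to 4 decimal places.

df = n − 2 = 239 − 2 = 237.
t* = t_{0.01, 237} = 2.342185.
Margin = t* × SE = 2.342185 × 0.140 = 0.327906.
CI: -0.912 ± 0.327906 → (-1.2399, -0.5841).
With 98% confidence, each one-unit increase in weekly training distance is associated with a change of between -1.2399 and -0.5841 minutes in marathon finish time.

(-1.2399, -0.5841)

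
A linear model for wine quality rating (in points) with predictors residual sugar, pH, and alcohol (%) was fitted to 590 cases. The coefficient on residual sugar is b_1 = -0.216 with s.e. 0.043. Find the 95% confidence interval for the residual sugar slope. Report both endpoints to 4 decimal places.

(-0.3005, -0.1315)

df = n − k − 1 = 590 − 3 − 1 = 586.
t* = t_{0.025, 586} = 1.96402.
Margin = t* × SE = 1.96402 × 0.043 = 0.084453.
CI: -0.216 ± 0.084453 → (-0.3005, -0.1315).
With 95% confidence, each one-unit increase in residual sugar is associated with a change of between -0.3005 and -0.1315 points in wine quality rating, holding the other predictors fixed.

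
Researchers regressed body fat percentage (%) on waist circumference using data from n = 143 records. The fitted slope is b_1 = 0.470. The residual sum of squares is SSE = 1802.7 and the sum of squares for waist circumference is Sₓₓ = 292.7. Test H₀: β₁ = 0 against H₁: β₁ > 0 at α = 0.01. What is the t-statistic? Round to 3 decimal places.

t = 2.249

MSE = SSE/(n − 2) = 1802.7/141 = 12.7851.
SE(b_1) = √(MSE/Sₓₓ) = √(12.7851/292.7) = 0.208997.
t = 0.470 / 0.208997 = 2.249.
df = n − 2 = 141.
One-sided p ≈ 0.0130, which is ≥ 0.01, so fail to reject H₀.
The data do not give significant evidence that the true slope on waist circumference is positive.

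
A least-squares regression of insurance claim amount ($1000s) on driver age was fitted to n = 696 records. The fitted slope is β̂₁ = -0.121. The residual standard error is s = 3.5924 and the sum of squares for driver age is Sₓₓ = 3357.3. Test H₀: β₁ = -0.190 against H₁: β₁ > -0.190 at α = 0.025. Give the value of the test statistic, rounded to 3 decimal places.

t = 1.113

SE(β̂₁) = s/√Sₓₓ = 3.5924/√3357.3 = 0.0619997.
t = (-0.121 − (-0.190)) / 0.0619997 = 1.113.
df = n − 2 = 694.
One-sided p ≈ 0.1331, which is ≥ 0.025, so fail to reject H₀.
The data do not give significant evidence that the true slope on driver age exceeds -0.190 $1000s per unit.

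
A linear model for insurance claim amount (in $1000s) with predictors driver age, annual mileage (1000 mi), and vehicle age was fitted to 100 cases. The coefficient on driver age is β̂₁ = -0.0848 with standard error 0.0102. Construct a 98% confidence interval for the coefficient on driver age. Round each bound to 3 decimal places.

df = n − k − 1 = 100 − 3 − 1 = 96.
t* = t_{0.01, 96} = 2.365821.
Margin = t* × SE = 2.365821 × 0.0102 = 0.02413.
CI: -0.0848 ± 0.02413 → (-0.109, -0.061).
With 98% confidence, each one-unit increase in driver age is associated with a change of between -0.109 and -0.061 $1000s in insurance claim amount, holding the other predictors fixed.

(-0.109, -0.061)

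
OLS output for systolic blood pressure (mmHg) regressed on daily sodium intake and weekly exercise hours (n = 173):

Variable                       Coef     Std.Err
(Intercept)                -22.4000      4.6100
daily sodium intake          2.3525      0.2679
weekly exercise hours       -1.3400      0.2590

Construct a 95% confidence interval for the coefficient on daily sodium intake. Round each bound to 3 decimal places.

Read off: b = 2.3525, SE = 0.2679 for daily sodium intake.
df = n − k − 1 = 173 − 2 − 1 = 170.
t* = t_{0.025, 170} = 1.974017.
Margin = t* × SE = 1.974017 × 0.2679 = 0.52884.
CI: 2.3525 ± 0.52884 → (1.824, 2.881).

(1.824, 2.881)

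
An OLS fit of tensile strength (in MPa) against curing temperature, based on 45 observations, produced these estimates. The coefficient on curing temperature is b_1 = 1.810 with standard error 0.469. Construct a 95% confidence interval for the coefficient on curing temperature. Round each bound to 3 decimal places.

(0.864, 2.756)

df = n − 2 = 45 − 2 = 43.
t* = t_{0.025, 43} = 2.016692.
Margin = t* × SE = 2.016692 × 0.469 = 0.94583.
CI: 1.810 ± 0.94583 → (0.864, 2.756).
With 95% confidence, each one-unit increase in curing temperature is associated with a change of between 0.864 and 2.756 MPa in tensile strength.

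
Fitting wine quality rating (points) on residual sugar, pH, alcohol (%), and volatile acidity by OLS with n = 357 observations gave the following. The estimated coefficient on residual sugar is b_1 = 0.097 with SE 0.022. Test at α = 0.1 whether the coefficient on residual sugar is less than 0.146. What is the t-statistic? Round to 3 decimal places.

H₀: β₁ = 0.146 vs H₁: β₁ < 0.146.
t = (b_1 − β₁⁰)/SE = (0.097 − 0.146) / 0.022 = -2.227.
df = n − k − 1 = 357 − 4 − 1 = 352.
One-sided p ≈ 0.0133, which is < 0.1, so reject H₀.
There is evidence that the true slope on residual sugar is below 0.146 points per unit, holding the other predictors fixed.

t = -2.227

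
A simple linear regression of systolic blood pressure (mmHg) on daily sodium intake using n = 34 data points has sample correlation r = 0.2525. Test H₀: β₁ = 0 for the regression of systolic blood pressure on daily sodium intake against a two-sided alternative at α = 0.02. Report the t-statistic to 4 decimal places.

t = 1.4762

t = r·√(n − 2)/√(1 − r²) = 0.2525·√32/√0.936244 = 1.4762.
df = n − 2 = 32.
Two-sided p ≈ 0.1497, which is ≥ 0.02, so fail to reject H₀.
The data do not give significant evidence of a linear association between daily sodium intake and systolic blood pressure.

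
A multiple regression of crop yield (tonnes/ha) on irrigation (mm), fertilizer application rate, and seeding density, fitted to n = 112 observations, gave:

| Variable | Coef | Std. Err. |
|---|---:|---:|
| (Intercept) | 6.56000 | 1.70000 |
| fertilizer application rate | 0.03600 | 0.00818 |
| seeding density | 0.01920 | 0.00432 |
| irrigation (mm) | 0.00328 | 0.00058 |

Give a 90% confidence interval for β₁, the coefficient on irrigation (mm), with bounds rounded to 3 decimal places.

(0.002, 0.004)

Read off: b = 0.00328, SE = 0.00058 for irrigation (mm).
df = n − k − 1 = 112 − 3 − 1 = 108.
t* = t_{0.05, 108} = 1.659085.
Margin = t* × SE = 1.659085 × 0.00058 = 0.00096.
CI: 0.00328 ± 0.00096 → (0.002, 0.004).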